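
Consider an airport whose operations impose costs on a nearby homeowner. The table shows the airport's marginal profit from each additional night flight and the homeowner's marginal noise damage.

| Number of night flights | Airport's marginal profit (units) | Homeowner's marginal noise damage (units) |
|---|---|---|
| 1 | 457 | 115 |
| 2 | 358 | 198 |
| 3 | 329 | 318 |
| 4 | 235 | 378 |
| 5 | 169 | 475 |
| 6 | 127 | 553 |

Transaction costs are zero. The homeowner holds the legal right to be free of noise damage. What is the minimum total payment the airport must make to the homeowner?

Efficient level: marginal profit ≥ marginal noise damage through level 3, so k* = 3.
With the homeowner holding the right, the airport must at least compensate total damage at k*: 115 + 198 + 318 = 631.

631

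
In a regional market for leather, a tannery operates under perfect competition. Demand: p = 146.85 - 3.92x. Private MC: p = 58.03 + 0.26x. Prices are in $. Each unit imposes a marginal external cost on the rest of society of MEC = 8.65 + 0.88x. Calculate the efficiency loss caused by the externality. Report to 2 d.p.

Market equilibrium (private): 58.03 + 0.26x = 146.85 - 3.92x → x_m = 21.2488.
Social marginal cost = private MC + MEC = 66.68 + 1.14x.
Set SMC = demand: 66.68 + 1.14x = 146.85 - 3.92x → x* = 15.8439.
The welfare-loss triangle has base |x_m − x*| and height MEC(x_m) (the vertical gap between SMC and demand is zero at x* and MEC at x_m).
DWL = ½ × 5.4049 × 27.3489 = 73.9090.

DWL = $73.91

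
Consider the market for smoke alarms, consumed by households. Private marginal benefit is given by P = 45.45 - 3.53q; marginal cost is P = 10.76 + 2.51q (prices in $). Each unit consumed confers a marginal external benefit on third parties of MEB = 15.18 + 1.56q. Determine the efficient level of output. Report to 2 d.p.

Social marginal benefit = demand + MEB = 60.63 - 1.97q.
Set SMB = MC: 60.63 - 1.97q = 10.76 + 2.51q → q* = 11.1317.

q* = 11.13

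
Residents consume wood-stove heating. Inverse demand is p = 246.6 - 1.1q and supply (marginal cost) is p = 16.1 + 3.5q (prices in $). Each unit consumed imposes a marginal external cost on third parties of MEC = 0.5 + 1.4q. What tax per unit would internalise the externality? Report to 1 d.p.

Social marginal benefit = demand − MEC = 246.1 - 2.5q.
Set SMB = MC: 246.1 - 2.5q = 16.1 + 3.5q → q* = 38.3333.
The Pigouvian tax equals MEC at q*: 0.5 + 1.4×38.3333 = 54.1666.

tax = $54.2 per unit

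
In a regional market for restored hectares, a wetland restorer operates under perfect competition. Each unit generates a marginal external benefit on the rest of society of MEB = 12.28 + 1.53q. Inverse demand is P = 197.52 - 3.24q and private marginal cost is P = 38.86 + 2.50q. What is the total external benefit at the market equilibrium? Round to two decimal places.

Market equilibrium (private): 38.86 + 2.50q = 197.52 - 3.24q → q_m = 27.6411.
Total external benefit = ∫₀^{q_m} (12.28 + 1.53q) dq = 12.28×27.6411 + ½×1.53×27.6411² = 923.9160.

923.92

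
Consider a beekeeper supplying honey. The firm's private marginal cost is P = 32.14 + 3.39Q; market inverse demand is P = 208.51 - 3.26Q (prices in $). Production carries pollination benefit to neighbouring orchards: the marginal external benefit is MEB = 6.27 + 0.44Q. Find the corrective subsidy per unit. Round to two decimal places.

Social marginal cost = private MC − MEB = 25.87 + 2.95Q.
Set SMC = demand: 25.87 + 2.95Q = 208.51 - 3.26Q → Q* = 29.4106.
The Pigouvian subsidy equals MEB at Q*: 6.27 + 0.44×29.4106 = 19.2107.

subsidy = $19.21 per unit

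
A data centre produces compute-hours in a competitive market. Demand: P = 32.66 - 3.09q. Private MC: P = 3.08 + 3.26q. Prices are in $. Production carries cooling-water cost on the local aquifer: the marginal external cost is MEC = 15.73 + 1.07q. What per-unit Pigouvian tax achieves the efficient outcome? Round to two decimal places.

tax = $17.73 per unit

Social marginal cost = private MC + MEC = 18.81 + 4.33q.
Set SMC = demand: 18.81 + 4.33q = 32.66 - 3.09q → q* = 1.8666.
The Pigouvian tax equals MEC at q*: 15.73 + 1.07×1.8666 = 17.7273.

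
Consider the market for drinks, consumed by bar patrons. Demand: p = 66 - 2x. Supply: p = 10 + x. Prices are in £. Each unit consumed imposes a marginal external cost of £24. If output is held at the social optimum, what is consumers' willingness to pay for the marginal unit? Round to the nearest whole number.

P = £45

Social marginal benefit = demand − MEC = 42 - 2x.
Set SMB = MC: 42 - 2x = 10 + x → x* = 10.6667.
Consumer price on the demand curve at x*: 66 − 2×10.6667 = 44.6666.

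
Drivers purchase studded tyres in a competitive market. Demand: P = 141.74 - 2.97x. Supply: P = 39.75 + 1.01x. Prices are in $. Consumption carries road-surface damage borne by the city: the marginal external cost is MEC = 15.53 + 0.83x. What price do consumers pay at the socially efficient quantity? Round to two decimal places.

Social marginal benefit = demand − MEC = 126.21 - 3.80x.
Set SMB = MC: 126.21 - 3.80x = 39.75 + 1.01x → x* = 17.9751.
Consumer price on the demand curve at x*: 141.74 − 2.97×17.9751 = 88.3540.

P = $88.35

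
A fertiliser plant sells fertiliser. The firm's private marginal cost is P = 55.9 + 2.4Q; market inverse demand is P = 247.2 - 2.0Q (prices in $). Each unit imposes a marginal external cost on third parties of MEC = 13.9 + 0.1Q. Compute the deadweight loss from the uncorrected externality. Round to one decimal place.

Market equilibrium (private): 55.9 + 2.4Q = 247.2 - 2.0Q → Q_m = 43.4773.
Social marginal cost = private MC + MEC = 69.8 + 2.5Q.
Set SMC = demand: 69.8 + 2.5Q = 247.2 - 2.0Q → Q* = 39.4222.
The loss is the area between SMC and demand from Q* to Q_m; with linear curves that's a triangle of height MEC(Q_m).
DWL = ½ × 4.0551 × 18.2477 = 36.9981.

DWL = $37.0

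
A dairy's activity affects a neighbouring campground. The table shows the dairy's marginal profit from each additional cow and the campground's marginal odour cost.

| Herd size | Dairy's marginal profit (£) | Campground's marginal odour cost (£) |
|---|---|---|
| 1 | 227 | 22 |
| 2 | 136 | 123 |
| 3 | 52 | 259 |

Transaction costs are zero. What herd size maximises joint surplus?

Bargaining reaches the level where marginal profit last exceeds marginal odour cost.
That holds through level 2 (136 ≥ 123) but not at 3 (52 < 259).

2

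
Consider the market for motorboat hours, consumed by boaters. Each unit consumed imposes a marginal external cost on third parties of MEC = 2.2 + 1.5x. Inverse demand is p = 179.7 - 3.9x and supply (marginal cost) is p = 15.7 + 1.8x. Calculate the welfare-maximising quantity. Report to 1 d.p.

Social marginal benefit = demand − MEC = 177.5 - 5.4x.
Set SMB = MC: 177.5 - 5.4x = 15.7 + 1.8x → x* = 22.4722.

x* = 22.5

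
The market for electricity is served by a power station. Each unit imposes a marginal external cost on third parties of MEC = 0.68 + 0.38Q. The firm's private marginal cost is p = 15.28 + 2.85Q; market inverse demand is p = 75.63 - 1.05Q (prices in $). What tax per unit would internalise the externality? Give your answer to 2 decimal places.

tax = $5.98 per unit

Social marginal cost = private MC + MEC = 15.96 + 3.23Q.
Set SMC = demand: 15.96 + 3.23Q = 75.63 - 1.05Q → Q* = 13.9416.
The Pigouvian tax equals MEC at Q*: 0.68 + 0.38×13.9416 = 5.9778.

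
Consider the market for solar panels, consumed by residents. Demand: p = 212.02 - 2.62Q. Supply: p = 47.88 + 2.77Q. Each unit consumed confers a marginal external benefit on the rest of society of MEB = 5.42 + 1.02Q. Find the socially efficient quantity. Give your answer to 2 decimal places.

Social marginal benefit = demand + MEB = 217.44 - 1.60Q.
Set SMB = MC: 217.44 - 1.60Q = 47.88 + 2.77Q → Q* = 38.8009.

Q* = 38.80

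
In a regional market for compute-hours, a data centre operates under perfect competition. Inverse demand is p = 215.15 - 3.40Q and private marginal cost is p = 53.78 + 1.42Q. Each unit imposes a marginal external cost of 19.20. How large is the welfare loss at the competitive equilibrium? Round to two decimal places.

DWL = 38.24

Market equilibrium (private): 53.78 + 1.42Q = 215.15 - 3.40Q → Q_m = 33.4793.
Social marginal cost = private MC + MEC = 72.98 + 1.42Q.
Set SMC = demand: 72.98 + 1.42Q = 215.15 - 3.40Q → Q* = 29.4959.
The welfare-loss triangle has base |Q_m − Q*| and height MEC(Q_m) (the vertical gap between SMC and demand is zero at Q* and MEC at Q_m).
DWL = ½ × 3.9834 × 19.2000 = 38.2406.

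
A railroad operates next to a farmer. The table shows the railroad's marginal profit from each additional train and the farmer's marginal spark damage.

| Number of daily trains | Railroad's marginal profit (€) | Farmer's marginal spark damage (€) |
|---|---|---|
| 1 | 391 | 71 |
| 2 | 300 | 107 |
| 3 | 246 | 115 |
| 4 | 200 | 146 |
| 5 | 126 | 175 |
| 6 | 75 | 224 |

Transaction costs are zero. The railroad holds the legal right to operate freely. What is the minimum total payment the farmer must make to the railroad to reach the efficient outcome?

Left alone the railroad would choose level 6 (marginal profit stays positive).
Efficient level: k* = 4 (marginal profit ≥ marginal spark damage through 4).
The farmer must at least cover the railroad's forgone profit from cutting 6→4: 126 + 75 = 201.

€201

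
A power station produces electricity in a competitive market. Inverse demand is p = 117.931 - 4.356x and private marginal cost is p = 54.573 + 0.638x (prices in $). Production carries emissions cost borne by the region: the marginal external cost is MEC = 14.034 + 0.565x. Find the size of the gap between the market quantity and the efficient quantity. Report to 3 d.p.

3.814 units

Market equilibrium (private): 54.573 + 0.638x = 117.931 - 4.356x → x_m = 12.6868.
Social marginal cost = private MC + MEC = 68.607 + 1.203x.
Set SMC = demand: 68.607 + 1.203x = 117.931 - 4.356x → x* = 8.8728.
Gap = |12.6868 − 8.8728| = 3.8140.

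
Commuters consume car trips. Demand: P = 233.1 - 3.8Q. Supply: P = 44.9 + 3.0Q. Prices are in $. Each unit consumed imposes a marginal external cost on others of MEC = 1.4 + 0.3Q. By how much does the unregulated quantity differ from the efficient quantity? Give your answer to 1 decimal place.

1.4 units

Market equilibrium (private): 44.9 + 3.0Q = 233.1 - 3.8Q → Q_m = 27.6765.
Social marginal benefit = demand − MEC = 231.7 - 4.1Q.
Set SMB = MC: 231.7 - 4.1Q = 44.9 + 3.0Q → Q* = 26.3099.
Gap = |27.6765 − 26.3099| = 1.3666.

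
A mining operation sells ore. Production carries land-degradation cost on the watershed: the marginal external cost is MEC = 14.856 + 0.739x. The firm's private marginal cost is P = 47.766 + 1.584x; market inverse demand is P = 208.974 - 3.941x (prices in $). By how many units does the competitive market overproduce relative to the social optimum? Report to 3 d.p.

Market equilibrium (private): 47.766 + 1.584x = 208.974 - 3.941x → x_m = 29.1779.
Social marginal cost = private MC + MEC = 62.622 + 2.323x.
Set SMC = demand: 62.622 + 2.323x = 208.974 - 3.941x → x* = 23.3640.
Gap = |29.1779 − 23.3640| = 5.8139.

5.814 units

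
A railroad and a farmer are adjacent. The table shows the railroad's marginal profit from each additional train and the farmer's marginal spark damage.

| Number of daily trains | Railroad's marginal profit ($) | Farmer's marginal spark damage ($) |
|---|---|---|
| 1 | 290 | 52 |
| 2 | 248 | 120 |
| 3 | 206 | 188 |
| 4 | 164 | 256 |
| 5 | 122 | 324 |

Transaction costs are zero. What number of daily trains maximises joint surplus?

Bargaining reaches the level where marginal profit last exceeds marginal spark damage.
That holds through level 3 (206 ≥ 188) but not at 4 (164 < 256).

3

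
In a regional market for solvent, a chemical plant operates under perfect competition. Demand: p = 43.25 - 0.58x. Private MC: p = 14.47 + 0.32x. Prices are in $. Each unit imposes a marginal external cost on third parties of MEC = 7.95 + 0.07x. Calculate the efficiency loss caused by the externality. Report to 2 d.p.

Market equilibrium (private): 14.47 + 0.32x = 43.25 - 0.58x → x_m = 31.9778.
Social marginal cost = private MC + MEC = 22.42 + 0.39x.
Set SMC = demand: 22.42 + 0.39x = 43.25 - 0.58x → x* = 21.4742.
The welfare-loss triangle has base |x_m − x*| and height MEC(x_m) (the vertical gap between SMC and demand is zero at x* and MEC at x_m).
DWL = ½ × 10.5036 × 10.1884 = 53.5074.

DWL = $53.51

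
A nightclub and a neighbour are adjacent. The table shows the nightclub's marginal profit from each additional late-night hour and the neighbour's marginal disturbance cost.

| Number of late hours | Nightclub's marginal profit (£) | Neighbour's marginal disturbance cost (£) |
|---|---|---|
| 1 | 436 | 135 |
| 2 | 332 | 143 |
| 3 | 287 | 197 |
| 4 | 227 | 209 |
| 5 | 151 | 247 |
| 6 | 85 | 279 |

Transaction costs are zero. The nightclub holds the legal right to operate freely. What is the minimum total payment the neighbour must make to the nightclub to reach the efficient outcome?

£236

Left alone the nightclub would choose level 6 (marginal profit stays positive).
Efficient level: k* = 4 (marginal profit ≥ marginal disturbance cost through 4).
The neighbour must at least cover the nightclub's forgone profit from cutting 6→4: 151 + 85 = 236.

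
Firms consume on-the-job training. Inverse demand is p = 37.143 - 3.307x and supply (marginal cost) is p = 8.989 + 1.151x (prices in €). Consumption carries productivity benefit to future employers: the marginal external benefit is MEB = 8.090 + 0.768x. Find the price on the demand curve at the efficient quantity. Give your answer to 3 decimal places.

Social marginal benefit = demand + MEB = 45.233 - 2.539x.
Set SMB = MC: 45.233 - 2.539x = 8.989 + 1.151x → x* = 9.8222.
Consumer price on the demand curve at x*: 37.143 − 3.307×9.8222 = 4.6610.

P = €4.661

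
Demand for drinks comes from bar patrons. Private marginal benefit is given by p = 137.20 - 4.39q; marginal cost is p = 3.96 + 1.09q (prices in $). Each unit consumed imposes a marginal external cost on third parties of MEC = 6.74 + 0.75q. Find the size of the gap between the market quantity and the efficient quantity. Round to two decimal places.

4.01 units

Market equilibrium (private): 3.96 + 1.09q = 137.20 - 4.39q → q_m = 24.3139.
Social marginal benefit = demand − MEC = 130.46 - 5.14q.
Set SMB = MC: 130.46 - 5.14q = 3.96 + 1.09q → q* = 20.3050.
Gap = |24.3139 − 20.3050| = 4.0089.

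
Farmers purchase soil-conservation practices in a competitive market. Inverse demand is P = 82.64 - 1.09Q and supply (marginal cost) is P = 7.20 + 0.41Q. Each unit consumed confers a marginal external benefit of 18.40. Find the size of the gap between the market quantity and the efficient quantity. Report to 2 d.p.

Market equilibrium (private): 7.20 + 0.41Q = 82.64 - 1.09Q → Q_m = 50.2933.
Social marginal benefit = demand + MEB = 101.04 - 1.09Q.
Set SMB = MC: 101.04 - 1.09Q = 7.20 + 0.41Q → Q* = 62.5600.
Gap = |50.2933 − 62.5600| = 12.2667.

12.27 units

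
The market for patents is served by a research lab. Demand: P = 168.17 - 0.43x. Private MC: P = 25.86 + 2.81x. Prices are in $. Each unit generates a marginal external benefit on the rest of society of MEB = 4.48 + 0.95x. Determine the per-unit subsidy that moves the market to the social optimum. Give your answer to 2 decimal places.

Social marginal cost = private MC − MEB = 21.38 + 1.86x.
Set SMC = demand: 21.38 + 1.86x = 168.17 - 0.43x → x* = 64.1004.
The Pigouvian subsidy equals MEB at x*: 4.48 + 0.95×64.1004 = 65.3754.

subsidy = $65.38 per unit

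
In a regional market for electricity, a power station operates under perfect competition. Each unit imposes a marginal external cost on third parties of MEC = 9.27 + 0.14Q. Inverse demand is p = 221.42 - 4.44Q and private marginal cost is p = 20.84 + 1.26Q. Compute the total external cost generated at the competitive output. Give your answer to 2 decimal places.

Market equilibrium (private): 20.84 + 1.26Q = 221.42 - 4.44Q → Q_m = 35.1895.
Total external cost = ∫₀^{Q_m} (9.27 + 0.14Q) dQ = 9.27×35.1895 + ½×0.14×35.1895² = 412.8877.

412.89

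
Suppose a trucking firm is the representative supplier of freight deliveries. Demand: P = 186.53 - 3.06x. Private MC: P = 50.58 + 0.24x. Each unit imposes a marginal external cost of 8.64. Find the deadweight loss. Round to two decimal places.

DWL = 11.31

Market equilibrium (private): 50.58 + 0.24x = 186.53 - 3.06x → x_m = 41.1970.
Social marginal cost = private MC + MEC = 59.22 + 0.24x.
Set SMC = demand: 59.22 + 0.24x = 186.53 - 3.06x → x* = 38.5788.
Height of the DWL triangle at x_m is SMC(x_m) − demand(x_m) = MEC(x_m) = 8.6400.
DWL = ½ × 2.6182 × 8.6400 = 11.3106.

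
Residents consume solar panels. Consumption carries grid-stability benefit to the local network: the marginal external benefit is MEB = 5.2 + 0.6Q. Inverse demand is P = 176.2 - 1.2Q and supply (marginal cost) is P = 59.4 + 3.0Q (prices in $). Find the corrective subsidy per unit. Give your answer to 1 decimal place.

Social marginal benefit = demand + MEB = 181.4 - 0.6Q.
Set SMB = MC: 181.4 - 0.6Q = 59.4 + 3.0Q → Q* = 33.8889.
The Pigouvian subsidy equals MEB at Q*: 5.2 + 0.6×33.8889 = 25.5333.

subsidy = $25.5 per unit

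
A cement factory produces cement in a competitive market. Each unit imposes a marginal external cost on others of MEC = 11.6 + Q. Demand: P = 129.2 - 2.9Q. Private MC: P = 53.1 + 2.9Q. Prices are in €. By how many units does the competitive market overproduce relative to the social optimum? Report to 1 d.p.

Market equilibrium (private): 53.1 + 2.9Q = 129.2 - 2.9Q → Q_m = 13.1207.
Social marginal cost = private MC + MEC = 64.7 + 3.9Q.
Set SMC = demand: 64.7 + 3.9Q = 129.2 - 2.9Q → Q* = 9.4853.
Gap = |13.1207 − 9.4853| = 3.6354.

3.6 units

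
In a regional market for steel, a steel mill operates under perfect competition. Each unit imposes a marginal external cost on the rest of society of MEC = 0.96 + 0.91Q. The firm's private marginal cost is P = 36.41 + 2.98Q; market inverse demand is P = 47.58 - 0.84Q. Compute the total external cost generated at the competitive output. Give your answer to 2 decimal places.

6.70

Market equilibrium (private): 36.41 + 2.98Q = 47.58 - 0.84Q → Q_m = 2.9241.
Total external cost = ∫₀^{Q_m} (0.96 + 0.91Q) dQ = 0.96×2.9241 + ½×0.91×2.9241² = 6.6976.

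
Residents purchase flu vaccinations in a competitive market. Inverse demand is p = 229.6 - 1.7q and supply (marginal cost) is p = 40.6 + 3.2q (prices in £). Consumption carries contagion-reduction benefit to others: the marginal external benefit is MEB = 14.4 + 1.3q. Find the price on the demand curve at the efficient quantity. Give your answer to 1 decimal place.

Social marginal benefit = demand + MEB = 244.0 - 0.4q.
Set SMB = MC: 244.0 - 0.4q = 40.6 + 3.2q → q* = 56.5000.
Consumer price on the demand curve at q*: 229.6 − 1.7×56.5000 = 133.5500.

P = £133.6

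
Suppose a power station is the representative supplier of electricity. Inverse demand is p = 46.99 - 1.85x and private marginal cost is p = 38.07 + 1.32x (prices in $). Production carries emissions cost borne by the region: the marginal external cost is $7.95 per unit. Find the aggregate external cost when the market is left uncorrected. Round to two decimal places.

$22.37

Market equilibrium (private): 38.07 + 1.32x = 46.99 - 1.85x → x_m = 2.8139.
Total external cost = MEC × x_m = 7.95 × 2.8139 = 22.3705.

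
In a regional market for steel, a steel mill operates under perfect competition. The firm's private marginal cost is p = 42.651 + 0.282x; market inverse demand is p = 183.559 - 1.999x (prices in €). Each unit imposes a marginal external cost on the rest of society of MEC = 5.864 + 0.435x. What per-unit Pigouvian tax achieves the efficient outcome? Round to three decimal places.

tax = €27.493 per unit

Social marginal cost = private MC + MEC = 48.515 + 0.717x.
Set SMC = demand: 48.515 + 0.717x = 183.559 - 1.999x → x* = 49.7216.
The Pigouvian tax equals MEC at x*: 5.864 + 0.435×49.7216 = 27.4929.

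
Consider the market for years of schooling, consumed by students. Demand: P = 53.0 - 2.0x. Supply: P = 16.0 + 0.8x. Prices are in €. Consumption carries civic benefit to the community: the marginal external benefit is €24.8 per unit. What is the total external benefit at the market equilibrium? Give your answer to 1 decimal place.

Market equilibrium (private): 16.0 + 0.8x = 53.0 - 2.0x → x_m = 13.2143.
Total external benefit = MEB × x_m = 24.8 × 13.2143 = 327.7146.

€327.7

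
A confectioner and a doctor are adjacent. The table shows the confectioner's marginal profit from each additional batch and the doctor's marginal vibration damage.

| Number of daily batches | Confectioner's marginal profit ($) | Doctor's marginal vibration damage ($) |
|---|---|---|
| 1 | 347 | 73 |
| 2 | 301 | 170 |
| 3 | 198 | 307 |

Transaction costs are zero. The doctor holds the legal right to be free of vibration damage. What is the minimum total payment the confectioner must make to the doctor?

$243

Efficient level: marginal profit ≥ marginal vibration damage through level 2, so k* = 2.
With the doctor holding the right, the confectioner must at least compensate total damage at k*: 73 + 170 = 243.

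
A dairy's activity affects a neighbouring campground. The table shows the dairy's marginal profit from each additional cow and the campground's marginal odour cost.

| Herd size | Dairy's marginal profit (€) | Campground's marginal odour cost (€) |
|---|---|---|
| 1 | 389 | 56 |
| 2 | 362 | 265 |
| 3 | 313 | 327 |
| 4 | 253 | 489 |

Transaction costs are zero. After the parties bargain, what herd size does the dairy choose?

2

Bargaining reaches the level where marginal profit last exceeds marginal odour cost.
That holds through level 2 (362 ≥ 265) but not at 3 (313 < 327).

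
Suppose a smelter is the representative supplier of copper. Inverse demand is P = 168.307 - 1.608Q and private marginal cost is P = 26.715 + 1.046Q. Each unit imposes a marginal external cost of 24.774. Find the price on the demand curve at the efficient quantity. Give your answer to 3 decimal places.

Social marginal cost = private MC + MEC = 51.489 + 1.046Q.
Set SMC = demand: 51.489 + 1.046Q = 168.307 - 1.608Q → Q* = 44.0158.
Consumer price on the demand curve at Q*: 168.307 − 1.608×44.0158 = 97.5296.

P = 97.530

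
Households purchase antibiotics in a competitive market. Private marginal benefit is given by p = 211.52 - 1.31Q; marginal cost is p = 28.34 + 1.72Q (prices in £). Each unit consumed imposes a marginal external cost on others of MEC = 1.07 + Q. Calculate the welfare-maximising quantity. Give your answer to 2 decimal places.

Social marginal benefit = demand − MEC = 210.45 - 2.31Q.
Set SMB = MC: 210.45 - 2.31Q = 28.34 + 1.72Q → Q* = 45.1886.

Q* = 45.19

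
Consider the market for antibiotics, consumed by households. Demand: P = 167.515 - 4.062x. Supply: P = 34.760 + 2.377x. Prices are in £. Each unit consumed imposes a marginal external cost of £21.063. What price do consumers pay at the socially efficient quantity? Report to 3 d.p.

P = £97.055

Social marginal benefit = demand − MEC = 146.452 - 4.062x.
Set SMB = MC: 146.452 - 4.062x = 34.760 + 2.377x → x* = 17.3462.
Consumer price on the demand curve at x*: 167.515 − 4.062×17.3462 = 97.0547.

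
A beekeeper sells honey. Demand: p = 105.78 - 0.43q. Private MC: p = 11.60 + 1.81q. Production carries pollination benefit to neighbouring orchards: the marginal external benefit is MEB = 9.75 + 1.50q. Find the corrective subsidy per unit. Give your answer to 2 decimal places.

subsidy = 220.42 per unit

Social marginal cost = private MC − MEB = 1.85 + 0.31q.
Set SMC = demand: 1.85 + 0.31q = 105.78 - 0.43q → q* = 140.4459.
The Pigouvian subsidy equals MEB at q*: 9.75 + 1.50×140.4459 = 220.4189.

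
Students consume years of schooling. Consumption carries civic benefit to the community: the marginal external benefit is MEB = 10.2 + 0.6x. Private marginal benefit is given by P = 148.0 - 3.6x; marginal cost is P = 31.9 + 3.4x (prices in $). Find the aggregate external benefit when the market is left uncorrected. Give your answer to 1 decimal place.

Market equilibrium (private): 31.9 + 3.4x = 148.0 - 3.6x → x_m = 16.5857.
Total external benefit = ∫₀^{x_m} (10.2 + 0.6x) dx = 10.2×16.5857 + ½×0.6×16.5857² = 251.6998.

$251.7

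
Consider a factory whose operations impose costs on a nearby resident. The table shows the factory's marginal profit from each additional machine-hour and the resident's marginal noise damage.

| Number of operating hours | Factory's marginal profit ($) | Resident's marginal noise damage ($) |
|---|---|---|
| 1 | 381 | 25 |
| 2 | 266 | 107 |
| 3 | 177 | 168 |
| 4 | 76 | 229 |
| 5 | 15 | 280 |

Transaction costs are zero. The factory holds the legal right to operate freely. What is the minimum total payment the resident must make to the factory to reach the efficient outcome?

$91

Left alone the factory would choose level 5 (marginal profit stays positive).
Efficient level: k* = 3 (marginal profit ≥ marginal noise damage through 3).
The resident must at least cover the factory's forgone profit from cutting 5→3: 76 + 15 = 91.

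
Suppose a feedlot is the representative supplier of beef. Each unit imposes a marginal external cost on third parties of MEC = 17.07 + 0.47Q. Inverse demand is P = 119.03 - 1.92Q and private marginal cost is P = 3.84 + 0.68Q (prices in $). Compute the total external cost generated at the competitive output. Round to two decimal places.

Market equilibrium (private): 3.84 + 0.68Q = 119.03 - 1.92Q → Q_m = 44.3038.
Total external cost = ∫₀^{Q_m} (17.07 + 0.47Q) dQ = 17.07×44.3038 + ½×0.47×44.3038² = 1217.5301.

$1217.53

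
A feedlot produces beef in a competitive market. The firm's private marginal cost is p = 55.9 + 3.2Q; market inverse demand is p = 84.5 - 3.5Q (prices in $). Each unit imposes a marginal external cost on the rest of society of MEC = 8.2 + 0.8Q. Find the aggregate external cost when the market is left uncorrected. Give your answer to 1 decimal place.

$42.3

Market equilibrium (private): 55.9 + 3.2Q = 84.5 - 3.5Q → Q_m = 4.2687.
Total external cost = ∫₀^{Q_m} (8.2 + 0.8Q) dQ = 8.2×4.2687 + ½×0.8×4.2687² = 42.2921.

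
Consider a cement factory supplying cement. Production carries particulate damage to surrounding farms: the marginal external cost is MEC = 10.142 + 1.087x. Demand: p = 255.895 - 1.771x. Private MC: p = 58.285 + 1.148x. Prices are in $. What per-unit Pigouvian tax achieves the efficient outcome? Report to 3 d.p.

tax = $61.010 per unit

Social marginal cost = private MC + MEC = 68.427 + 2.235x.
Set SMC = demand: 68.427 + 2.235x = 255.895 - 1.771x → x* = 46.7968.
The Pigouvian tax equals MEC at x*: 10.142 + 1.087×46.7968 = 61.0101.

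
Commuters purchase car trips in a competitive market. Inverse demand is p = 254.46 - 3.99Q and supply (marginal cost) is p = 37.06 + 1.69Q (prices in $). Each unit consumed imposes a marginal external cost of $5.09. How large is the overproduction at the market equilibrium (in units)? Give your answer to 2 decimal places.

0.90 units

Market equilibrium (private): 37.06 + 1.69Q = 254.46 - 3.99Q → Q_m = 38.2746.
Social marginal benefit = demand − MEC = 249.37 - 3.99Q.
Set SMB = MC: 249.37 - 3.99Q = 37.06 + 1.69Q → Q* = 37.3785.
Gap = |38.2746 − 37.3785| = 0.8961.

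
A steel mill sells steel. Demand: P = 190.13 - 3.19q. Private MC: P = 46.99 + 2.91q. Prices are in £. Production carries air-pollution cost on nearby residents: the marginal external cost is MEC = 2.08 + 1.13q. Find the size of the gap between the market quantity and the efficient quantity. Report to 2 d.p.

3.96 units

Market equilibrium (private): 46.99 + 2.91q = 190.13 - 3.19q → q_m = 23.4656.
Social marginal cost = private MC + MEC = 49.07 + 4.04q.
Set SMC = demand: 49.07 + 4.04q = 190.13 - 3.19q → q* = 19.5104.
Gap = |23.4656 − 19.5104| = 3.9552.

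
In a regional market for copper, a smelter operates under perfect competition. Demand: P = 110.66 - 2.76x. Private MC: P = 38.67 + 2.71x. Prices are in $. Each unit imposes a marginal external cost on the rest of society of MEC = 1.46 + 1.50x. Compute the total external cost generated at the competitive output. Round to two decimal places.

$149.12

Market equilibrium (private): 38.67 + 2.71x = 110.66 - 2.76x → x_m = 13.1609.
Total external cost = ∫₀^{x_m} (1.46 + 1.50x) dx = 1.46×13.1609 + ½×1.50×13.1609² = 149.1219.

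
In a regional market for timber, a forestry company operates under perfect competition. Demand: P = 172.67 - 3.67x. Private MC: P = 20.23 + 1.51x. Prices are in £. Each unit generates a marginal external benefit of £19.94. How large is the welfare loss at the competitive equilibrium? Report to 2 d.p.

DWL = £38.38

Market equilibrium (private): 20.23 + 1.51x = 172.67 - 3.67x → x_m = 29.4286.
Social marginal cost = private MC − MEB = 0.29 + 1.51x.
Set SMC = demand: 0.29 + 1.51x = 172.67 - 3.67x → x* = 33.2780.
Height of the DWL triangle at x_m is demand(x_m) − SMC(x_m) = MEB(x_m) = 19.9400.
DWL = ½ × 3.8494 × 19.9400 = 38.3785.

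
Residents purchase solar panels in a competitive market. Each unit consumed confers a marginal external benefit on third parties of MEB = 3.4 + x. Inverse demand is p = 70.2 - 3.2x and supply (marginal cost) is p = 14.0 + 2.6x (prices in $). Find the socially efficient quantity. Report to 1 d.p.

Social marginal benefit = demand + MEB = 73.6 - 2.2x.
Set SMB = MC: 73.6 - 2.2x = 14.0 + 2.6x → x* = 12.4167.

x* = 12.4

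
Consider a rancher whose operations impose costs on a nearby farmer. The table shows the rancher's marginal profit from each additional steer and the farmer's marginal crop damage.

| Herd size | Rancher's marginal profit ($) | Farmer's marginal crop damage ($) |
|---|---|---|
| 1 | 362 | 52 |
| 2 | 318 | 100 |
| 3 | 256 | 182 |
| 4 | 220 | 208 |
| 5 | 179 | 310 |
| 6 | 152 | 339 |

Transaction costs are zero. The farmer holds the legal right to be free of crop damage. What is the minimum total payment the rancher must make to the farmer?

Efficient level: marginal profit ≥ marginal crop damage through level 4, so k* = 4.
With the farmer holding the right, the rancher must at least compensate total damage at k*: 52 + 100 + 182 + 208 = 542.

$542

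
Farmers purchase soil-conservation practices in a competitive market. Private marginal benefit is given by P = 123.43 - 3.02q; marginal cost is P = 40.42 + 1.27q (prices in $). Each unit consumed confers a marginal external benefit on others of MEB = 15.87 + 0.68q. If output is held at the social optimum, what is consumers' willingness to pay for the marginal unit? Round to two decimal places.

P = $40.71

Social marginal benefit = demand + MEB = 139.30 - 2.34q.
Set SMB = MC: 139.30 - 2.34q = 40.42 + 1.27q → q* = 27.3906.
Consumer price on the demand curve at q*: 123.43 − 3.02×27.3906 = 40.7104.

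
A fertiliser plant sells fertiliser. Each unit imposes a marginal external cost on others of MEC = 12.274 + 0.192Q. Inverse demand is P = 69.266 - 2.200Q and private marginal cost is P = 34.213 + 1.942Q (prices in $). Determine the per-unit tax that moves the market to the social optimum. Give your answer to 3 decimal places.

tax = $13.283 per unit

Social marginal cost = private MC + MEC = 46.487 + 2.134Q.
Set SMC = demand: 46.487 + 2.134Q = 69.266 - 2.200Q → Q* = 5.2559.
The Pigouvian tax equals MEC at Q*: 12.274 + 0.192×5.2559 = 13.2831.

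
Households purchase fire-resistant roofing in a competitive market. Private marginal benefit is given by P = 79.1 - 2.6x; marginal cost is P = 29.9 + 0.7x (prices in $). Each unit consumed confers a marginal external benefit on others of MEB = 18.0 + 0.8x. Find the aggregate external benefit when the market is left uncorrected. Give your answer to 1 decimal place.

Market equilibrium (private): 29.9 + 0.7x = 79.1 - 2.6x → x_m = 14.9091.
Total external benefit = ∫₀^{x_m} (18.0 + 0.8x) dx = 18.0×14.9091 + ½×0.8×14.9091² = 357.2763.

$357.3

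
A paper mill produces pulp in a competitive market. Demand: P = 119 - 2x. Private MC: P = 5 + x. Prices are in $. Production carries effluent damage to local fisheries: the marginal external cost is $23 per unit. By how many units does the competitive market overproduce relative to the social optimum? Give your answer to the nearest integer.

Market equilibrium (private): 5 + x = 119 - 2x → x_m = 38.0000.
Social marginal cost = private MC + MEC = 28 + x.
Set SMC = demand: 28 + x = 119 - 2x → x* = 30.3333.
Gap = |38.0000 − 30.3333| = 7.6667.

8 units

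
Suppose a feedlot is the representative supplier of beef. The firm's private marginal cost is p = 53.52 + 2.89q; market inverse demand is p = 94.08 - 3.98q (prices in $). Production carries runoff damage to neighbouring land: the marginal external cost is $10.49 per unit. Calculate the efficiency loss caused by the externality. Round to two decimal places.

DWL = $8.01

Market equilibrium (private): 53.52 + 2.89q = 94.08 - 3.98q → q_m = 5.9039.
Social marginal cost = private MC + MEC = 64.01 + 2.89q.
Set SMC = demand: 64.01 + 2.89q = 94.08 - 3.98q → q* = 4.3770.
The welfare-loss triangle has base |q_m − q*| and height MEC(q_m) (the vertical gap between SMC and demand is zero at q* and MEC at q_m).
DWL = ½ × 1.5269 × 10.4900 = 8.0086.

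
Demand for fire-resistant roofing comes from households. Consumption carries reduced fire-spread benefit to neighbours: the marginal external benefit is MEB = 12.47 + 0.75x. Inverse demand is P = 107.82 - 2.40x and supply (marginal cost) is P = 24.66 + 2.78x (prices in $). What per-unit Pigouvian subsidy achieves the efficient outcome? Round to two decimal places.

subsidy = $28.66 per unit

Social marginal benefit = demand + MEB = 120.29 - 1.65x.
Set SMB = MC: 120.29 - 1.65x = 24.66 + 2.78x → x* = 21.5869.
The Pigouvian subsidy equals MEB at x*: 12.47 + 0.75×21.5869 = 28.6602.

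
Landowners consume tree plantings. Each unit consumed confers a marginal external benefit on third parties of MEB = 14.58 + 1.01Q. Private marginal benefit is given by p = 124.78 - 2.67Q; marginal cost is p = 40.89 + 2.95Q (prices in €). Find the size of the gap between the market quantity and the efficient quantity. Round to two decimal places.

Market equilibrium (private): 40.89 + 2.95Q = 124.78 - 2.67Q → Q_m = 14.9270.
Social marginal benefit = demand + MEB = 139.36 - 1.66Q.
Set SMB = MC: 139.36 - 1.66Q = 40.89 + 2.95Q → Q* = 21.3601.
Gap = |14.9270 − 21.3601| = 6.4331.

6.43 units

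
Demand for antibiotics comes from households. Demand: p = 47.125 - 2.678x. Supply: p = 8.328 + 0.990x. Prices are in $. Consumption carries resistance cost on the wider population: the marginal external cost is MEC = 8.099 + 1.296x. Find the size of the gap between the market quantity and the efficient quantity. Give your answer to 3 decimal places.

4.393 units

Market equilibrium (private): 8.328 + 0.990x = 47.125 - 2.678x → x_m = 10.5772.
Social marginal benefit = demand − MEC = 39.026 - 3.974x.
Set SMB = MC: 39.026 - 3.974x = 8.328 + 0.990x → x* = 6.1841.
Gap = |10.5772 − 6.1841| = 4.3931.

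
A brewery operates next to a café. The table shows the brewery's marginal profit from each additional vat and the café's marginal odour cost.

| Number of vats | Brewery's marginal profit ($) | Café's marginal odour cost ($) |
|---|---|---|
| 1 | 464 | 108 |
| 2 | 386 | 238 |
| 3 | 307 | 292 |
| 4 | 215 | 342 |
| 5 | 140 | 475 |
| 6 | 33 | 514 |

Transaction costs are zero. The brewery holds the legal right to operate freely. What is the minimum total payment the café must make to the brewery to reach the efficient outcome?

$388

Left alone the brewery would choose level 6 (marginal profit stays positive).
Efficient level: k* = 3 (marginal profit ≥ marginal odour cost through 3).
The café must at least cover the brewery's forgone profit from cutting 6→3: 215 + 140 + 33 = 388.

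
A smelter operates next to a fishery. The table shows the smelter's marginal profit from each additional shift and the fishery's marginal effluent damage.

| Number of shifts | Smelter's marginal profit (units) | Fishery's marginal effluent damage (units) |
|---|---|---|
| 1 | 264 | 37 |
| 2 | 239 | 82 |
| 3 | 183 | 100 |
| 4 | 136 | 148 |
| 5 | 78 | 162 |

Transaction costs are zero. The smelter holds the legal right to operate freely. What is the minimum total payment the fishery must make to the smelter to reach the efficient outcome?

214

Left alone the smelter would choose level 5 (marginal profit stays positive).
Efficient level: k* = 3 (marginal profit ≥ marginal effluent damage through 3).
The fishery must at least cover the smelter's forgone profit from cutting 5→3: 136 + 78 = 214.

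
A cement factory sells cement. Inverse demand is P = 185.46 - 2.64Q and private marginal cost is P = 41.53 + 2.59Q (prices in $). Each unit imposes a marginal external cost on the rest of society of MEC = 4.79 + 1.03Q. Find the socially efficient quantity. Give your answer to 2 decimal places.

Q* = 22.23

Social marginal cost = private MC + MEC = 46.32 + 3.62Q.
Set SMC = demand: 46.32 + 3.62Q = 185.46 - 2.64Q → Q* = 22.2268.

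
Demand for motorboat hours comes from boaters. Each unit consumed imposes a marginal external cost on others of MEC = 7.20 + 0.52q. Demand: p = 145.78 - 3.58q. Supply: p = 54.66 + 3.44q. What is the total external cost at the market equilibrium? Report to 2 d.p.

137.26

Market equilibrium (private): 54.66 + 3.44q = 145.78 - 3.58q → q_m = 12.9801.
Total external cost = ∫₀^{q_m} (7.20 + 0.52q) dq = 7.20×12.9801 + ½×0.52×12.9801² = 137.2623.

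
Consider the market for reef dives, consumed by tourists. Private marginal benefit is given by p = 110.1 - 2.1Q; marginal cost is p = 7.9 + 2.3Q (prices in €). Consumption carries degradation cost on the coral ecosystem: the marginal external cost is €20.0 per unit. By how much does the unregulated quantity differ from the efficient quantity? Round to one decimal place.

Market equilibrium (private): 7.9 + 2.3Q = 110.1 - 2.1Q → Q_m = 23.2273.
Social marginal benefit = demand − MEC = 90.1 - 2.1Q.
Set SMB = MC: 90.1 - 2.1Q = 7.9 + 2.3Q → Q* = 18.6818.
Gap = |23.2273 − 18.6818| = 4.5455.

4.5 units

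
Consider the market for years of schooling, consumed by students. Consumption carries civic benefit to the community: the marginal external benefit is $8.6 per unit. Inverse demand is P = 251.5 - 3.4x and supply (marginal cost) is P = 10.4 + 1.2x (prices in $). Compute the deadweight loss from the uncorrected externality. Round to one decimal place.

Market equilibrium (private): 10.4 + 1.2x = 251.5 - 3.4x → x_m = 52.4130.
Social marginal benefit = demand + MEB = 260.1 - 3.4x.
Set SMB = MC: 260.1 - 3.4x = 10.4 + 1.2x → x* = 54.2826.
The welfare-loss triangle has base |x_m − x*| and height MEB(x_m) (the vertical gap between SMB and MC is zero at x* and MEB at x_m).
DWL = ½ × 1.8696 × 8.6000 = 8.0393.

DWL = $8.0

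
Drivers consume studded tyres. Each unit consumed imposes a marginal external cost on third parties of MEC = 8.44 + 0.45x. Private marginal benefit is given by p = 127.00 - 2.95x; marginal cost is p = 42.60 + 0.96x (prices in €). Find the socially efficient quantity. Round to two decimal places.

Social marginal benefit = demand − MEC = 118.56 - 3.40x.
Set SMB = MC: 118.56 - 3.40x = 42.60 + 0.96x → x* = 17.4220.

x* = 17.42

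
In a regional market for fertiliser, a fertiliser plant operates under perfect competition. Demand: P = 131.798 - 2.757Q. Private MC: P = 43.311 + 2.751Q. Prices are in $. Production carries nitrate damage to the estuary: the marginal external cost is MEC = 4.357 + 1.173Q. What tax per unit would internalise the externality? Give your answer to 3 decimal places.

Social marginal cost = private MC + MEC = 47.668 + 3.924Q.
Set SMC = demand: 47.668 + 3.924Q = 131.798 - 2.757Q → Q* = 12.5924.
The Pigouvian tax equals MEC at Q*: 4.357 + 1.173×12.5924 = 19.1279.

tax = $19.128 per unit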